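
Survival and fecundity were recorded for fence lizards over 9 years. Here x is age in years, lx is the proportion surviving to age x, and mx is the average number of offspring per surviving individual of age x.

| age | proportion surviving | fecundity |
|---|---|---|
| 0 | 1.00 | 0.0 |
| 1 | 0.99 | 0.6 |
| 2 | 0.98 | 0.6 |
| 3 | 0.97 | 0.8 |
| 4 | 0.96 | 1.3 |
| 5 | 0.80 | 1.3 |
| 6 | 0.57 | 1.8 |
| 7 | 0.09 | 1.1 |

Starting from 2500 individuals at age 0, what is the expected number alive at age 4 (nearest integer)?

Expected survivors = N0 · l_4 = 2500 × 0.96 = 2400 → 2400

2400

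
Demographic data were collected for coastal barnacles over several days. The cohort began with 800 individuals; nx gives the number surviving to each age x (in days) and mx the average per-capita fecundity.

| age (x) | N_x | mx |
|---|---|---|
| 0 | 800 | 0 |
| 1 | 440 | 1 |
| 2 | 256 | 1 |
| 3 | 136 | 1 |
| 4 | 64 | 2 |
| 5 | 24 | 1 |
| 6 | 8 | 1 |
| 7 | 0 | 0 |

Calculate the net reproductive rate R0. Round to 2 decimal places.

lx = nx/n0 = nx/800: 1, 0.55, 0.32, 0.17, 0.08, 0.03, 0.01, 0
lx·mx by age: 0, 0.55, 0.32, 0.17, 0.16, 0.03, 0.01, 0
R0 = Σ lx·mx = 1.24 → 1.24

1.24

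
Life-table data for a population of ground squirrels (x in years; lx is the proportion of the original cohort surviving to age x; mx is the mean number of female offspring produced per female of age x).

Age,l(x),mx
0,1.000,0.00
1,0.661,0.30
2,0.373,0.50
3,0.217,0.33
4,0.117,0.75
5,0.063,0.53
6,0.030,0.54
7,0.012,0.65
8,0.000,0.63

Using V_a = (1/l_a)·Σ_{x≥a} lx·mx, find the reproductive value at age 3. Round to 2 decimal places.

lx·mx for x ≥ 3: 0.07161, 0.08775, 0.03339, 0.0162, 0.0078, 0 → sum = 0.21675
V_3 = 0.21675 / l_3 = 0.21675 / 0.217 = 0.998848… → 1.00

1.00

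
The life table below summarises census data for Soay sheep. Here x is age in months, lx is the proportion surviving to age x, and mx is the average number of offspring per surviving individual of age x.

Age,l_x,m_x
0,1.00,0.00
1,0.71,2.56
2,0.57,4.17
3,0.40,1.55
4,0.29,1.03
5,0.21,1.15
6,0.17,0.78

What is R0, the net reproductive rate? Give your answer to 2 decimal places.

5.49

lx·mx by age: 0, 1.8176, 2.3769, 0.62, 0.2987, 0.2415, 0.1326
R0 = Σ lx·mx = 5.4873 → 5.49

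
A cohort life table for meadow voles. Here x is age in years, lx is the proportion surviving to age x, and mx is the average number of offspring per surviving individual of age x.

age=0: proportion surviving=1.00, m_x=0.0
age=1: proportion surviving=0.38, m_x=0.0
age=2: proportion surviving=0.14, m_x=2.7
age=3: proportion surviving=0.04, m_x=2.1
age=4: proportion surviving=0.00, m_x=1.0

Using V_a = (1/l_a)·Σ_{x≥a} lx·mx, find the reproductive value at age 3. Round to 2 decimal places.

lx·mx for x ≥ 3: 0.084, 0 → sum = 0.084
V_3 = 0.084 / l_3 = 0.084 / 0.04 = 2.1 → 2.10

2.10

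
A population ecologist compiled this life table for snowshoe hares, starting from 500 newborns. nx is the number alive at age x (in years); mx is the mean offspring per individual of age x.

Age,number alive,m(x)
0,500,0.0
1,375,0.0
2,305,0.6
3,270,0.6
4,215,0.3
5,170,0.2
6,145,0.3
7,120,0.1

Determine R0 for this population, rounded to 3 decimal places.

0.998

lx = nx/n0 = nx/500: 1, 0.75, 0.61, 0.54, 0.43, 0.34, 0.29, 0.24
lx·mx by age: 0, 0, 0.366, 0.324, 0.129, 0.068, 0.087, 0.024
R0 = Σ lx·mx = 0.998 → 0.998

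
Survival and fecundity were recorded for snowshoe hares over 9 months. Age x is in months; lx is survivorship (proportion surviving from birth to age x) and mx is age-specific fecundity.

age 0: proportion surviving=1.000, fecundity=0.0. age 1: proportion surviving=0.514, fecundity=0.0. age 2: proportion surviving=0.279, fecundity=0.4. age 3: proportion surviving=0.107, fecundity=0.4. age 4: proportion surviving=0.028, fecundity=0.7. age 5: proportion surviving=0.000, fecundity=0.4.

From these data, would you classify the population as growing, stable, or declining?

R0 = Σ lx·mx = 0 + 0 + 0.1116 + 0.0428 + 0.0196 + 0 = 0.174
R0 < 1, so the population is declining.

declining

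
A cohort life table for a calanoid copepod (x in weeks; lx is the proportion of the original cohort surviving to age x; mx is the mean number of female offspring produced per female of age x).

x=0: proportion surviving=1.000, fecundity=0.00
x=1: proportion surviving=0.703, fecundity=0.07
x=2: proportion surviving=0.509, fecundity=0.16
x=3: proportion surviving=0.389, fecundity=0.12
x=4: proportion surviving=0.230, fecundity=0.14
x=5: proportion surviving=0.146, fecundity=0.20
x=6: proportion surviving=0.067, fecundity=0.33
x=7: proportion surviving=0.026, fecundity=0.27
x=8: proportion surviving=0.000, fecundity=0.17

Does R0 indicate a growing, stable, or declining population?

R0 = Σ lx·mx = 0 + 0.04921 + 0.08144 + 0.04668 + 0.0322 + 0.0292 + 0.02211 + 0.00702 + 0 = 0.26786
R0 < 1, so the population is declining.

declining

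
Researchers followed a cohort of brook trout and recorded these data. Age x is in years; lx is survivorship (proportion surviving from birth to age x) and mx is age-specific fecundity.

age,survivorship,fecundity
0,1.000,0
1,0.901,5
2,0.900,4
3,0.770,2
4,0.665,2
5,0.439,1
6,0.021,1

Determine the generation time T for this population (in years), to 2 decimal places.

lx·mx: 0, 4.505, 3.6, 1.54, 1.33, 0.439, 0.021 → R0 = 11.435
x·lx·mx: 0, 4.505, 7.2, 4.62, 5.32, 2.195, 0.126 → Σ = 23.966
T = 23.966 / 11.435 = 2.095846… → 2.10

2.10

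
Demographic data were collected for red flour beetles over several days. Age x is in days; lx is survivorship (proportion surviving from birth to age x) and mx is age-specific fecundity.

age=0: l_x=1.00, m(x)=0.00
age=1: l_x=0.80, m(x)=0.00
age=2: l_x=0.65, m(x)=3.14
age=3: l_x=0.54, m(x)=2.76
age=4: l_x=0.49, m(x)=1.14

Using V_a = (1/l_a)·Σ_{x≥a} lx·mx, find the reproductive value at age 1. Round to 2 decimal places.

lx·mx for x ≥ 1: 0, 2.041, 1.4904, 0.5586 → sum = 4.09
V_1 = 4.09 / l_1 = 4.09 / 0.8 = 5.1125 → 5.11

5.11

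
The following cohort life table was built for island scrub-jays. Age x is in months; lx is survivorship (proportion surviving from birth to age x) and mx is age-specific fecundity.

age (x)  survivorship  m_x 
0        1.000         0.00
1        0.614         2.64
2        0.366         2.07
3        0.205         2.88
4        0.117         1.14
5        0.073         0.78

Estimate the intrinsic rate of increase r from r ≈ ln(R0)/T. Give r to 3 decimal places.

R0 = Σ lx·mx = 0 + 1.62096 + 0.75762 + 0.5904 + 0.13338 + 0.05694 = 3.1593
Σ x·lx·mx = 5.72562; T = 5.72562/3.1593 = 1.81231…
r ≈ ln(R0)/T = ln(3.1593)/1.81231… = 0.63474… → 0.635

0.635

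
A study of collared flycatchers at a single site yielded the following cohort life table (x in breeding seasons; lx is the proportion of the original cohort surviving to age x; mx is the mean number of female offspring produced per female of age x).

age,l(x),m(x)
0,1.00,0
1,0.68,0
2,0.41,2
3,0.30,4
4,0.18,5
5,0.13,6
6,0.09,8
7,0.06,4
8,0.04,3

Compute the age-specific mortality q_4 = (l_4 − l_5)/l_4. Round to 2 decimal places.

q_4 = (l_4 − l_5) / l_4 = (0.18 − 0.13) / 0.18
     = 0.05 / 0.18 = 0.277778… → 0.28

0.28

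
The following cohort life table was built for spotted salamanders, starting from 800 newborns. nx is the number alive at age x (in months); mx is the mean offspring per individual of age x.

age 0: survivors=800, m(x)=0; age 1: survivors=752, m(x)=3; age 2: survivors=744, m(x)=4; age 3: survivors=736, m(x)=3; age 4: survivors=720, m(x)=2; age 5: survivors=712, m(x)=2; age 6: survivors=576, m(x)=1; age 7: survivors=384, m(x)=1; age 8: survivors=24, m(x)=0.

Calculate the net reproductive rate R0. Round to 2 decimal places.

lx = nx/n0 = nx/800: 1, 0.94, 0.93, 0.92, 0.9, 0.89, 0.72, 0.48, 0.03
lx·mx by age: 0, 2.82, 3.72, 2.76, 1.8, 1.78, 0.72, 0.48, 0
R0 = Σ lx·mx = 14.08 → 14.08

14.08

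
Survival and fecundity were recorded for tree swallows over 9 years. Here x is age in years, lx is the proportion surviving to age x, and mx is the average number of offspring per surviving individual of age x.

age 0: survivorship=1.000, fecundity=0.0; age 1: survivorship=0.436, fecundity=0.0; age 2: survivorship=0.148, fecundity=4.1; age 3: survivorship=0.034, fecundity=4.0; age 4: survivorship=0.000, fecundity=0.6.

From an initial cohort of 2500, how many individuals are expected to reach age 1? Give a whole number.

1090

Expected survivors = N0 · l_1 = 2500 × 0.436 = 1090 → 1090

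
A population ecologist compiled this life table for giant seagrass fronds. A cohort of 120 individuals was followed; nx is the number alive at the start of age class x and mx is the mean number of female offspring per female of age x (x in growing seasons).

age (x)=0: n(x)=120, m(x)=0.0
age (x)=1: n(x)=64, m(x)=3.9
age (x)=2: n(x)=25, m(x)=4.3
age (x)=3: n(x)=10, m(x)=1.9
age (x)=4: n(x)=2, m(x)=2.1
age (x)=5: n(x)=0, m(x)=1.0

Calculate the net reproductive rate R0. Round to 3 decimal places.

lx = nx/n0 = nx/120: 1, 0.53333…, 0.20833…, 0.08333…, 0.01667…, 0
lx·mx by age: 0, 2.08…, 0.895833…, 0.158333…, 0.035…, 0
R0 = Σ lx·mx = 3.169167… → 3.169

3.169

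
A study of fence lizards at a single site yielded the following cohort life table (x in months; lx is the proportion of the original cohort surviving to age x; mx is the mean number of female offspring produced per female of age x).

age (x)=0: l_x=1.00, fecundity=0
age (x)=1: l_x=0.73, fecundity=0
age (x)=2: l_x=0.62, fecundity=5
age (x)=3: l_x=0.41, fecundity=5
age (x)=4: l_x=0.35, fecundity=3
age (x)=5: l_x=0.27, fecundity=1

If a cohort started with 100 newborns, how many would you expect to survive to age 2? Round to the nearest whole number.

Expected survivors = N0 · l_2 = 100 × 0.62 = 62 → 62

62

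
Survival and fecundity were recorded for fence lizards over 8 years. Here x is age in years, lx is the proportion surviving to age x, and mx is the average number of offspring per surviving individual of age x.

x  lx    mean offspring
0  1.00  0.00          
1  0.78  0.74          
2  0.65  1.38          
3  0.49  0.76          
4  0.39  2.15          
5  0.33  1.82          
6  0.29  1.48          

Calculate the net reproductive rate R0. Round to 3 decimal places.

3.715

lx·mx by age: 0, 0.5772, 0.897, 0.3724, 0.8385, 0.6006, 0.4292
R0 = Σ lx·mx = 3.7149 → 3.715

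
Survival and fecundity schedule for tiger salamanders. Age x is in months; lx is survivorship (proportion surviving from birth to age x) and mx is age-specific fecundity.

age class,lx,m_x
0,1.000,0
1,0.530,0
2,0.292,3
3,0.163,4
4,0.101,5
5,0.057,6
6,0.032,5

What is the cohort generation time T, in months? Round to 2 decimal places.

3.31

lx·mx: 0, 0, 0.876, 0.652, 0.505, 0.342, 0.16 → R0 = 2.535
x·lx·mx: 0, 0, 1.752, 1.956, 2.02, 1.71, 0.96 → Σ = 8.398
T = 8.398 / 2.535 = 3.312821… → 3.31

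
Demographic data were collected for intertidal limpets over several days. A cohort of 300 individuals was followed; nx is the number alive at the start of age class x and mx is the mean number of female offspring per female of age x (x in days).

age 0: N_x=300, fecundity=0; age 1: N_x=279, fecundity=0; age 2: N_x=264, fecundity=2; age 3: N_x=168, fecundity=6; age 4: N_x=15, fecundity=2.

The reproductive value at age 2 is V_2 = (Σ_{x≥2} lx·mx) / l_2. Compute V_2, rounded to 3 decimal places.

5.932

lx = nx/n0 = nx/300: 1, 0.93, 0.88, 0.56, 0.05
lx·mx for x ≥ 2: 1.76, 3.36, 0.1 → sum = 5.22
V_2 = 5.22 / l_2 = 5.22 / 0.88 = 5.931818… → 5.932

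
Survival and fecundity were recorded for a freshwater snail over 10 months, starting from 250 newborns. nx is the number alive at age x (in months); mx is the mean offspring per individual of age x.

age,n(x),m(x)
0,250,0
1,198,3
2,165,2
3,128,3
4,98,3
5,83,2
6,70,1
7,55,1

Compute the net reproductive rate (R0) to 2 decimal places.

7.57

lx = nx/n0 = nx/250: 1, 0.792, 0.66, 0.512, 0.392, 0.332, 0.28, 0.22
lx·mx by age: 0, 2.376, 1.32, 1.536, 1.176, 0.664, 0.28, 0.22
R0 = Σ lx·mx = 7.572 → 7.57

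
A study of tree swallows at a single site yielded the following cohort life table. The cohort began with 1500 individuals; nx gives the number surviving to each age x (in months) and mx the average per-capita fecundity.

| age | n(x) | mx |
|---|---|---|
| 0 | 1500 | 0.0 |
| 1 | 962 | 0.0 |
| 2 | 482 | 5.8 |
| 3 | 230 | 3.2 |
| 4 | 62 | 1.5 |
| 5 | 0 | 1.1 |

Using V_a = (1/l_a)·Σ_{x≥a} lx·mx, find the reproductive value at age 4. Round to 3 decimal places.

1.500

lx = nx/n0 = nx/1500: 1, 0.64133…, 0.32133…, 0.15333…, 0.04133…, 0
lx·mx for x ≥ 4: 0.062…, 0 → sum = 0.062…
V_4 = 0.062… / l_4 = 0.062… / 0.041333… = 1.5… → 1.500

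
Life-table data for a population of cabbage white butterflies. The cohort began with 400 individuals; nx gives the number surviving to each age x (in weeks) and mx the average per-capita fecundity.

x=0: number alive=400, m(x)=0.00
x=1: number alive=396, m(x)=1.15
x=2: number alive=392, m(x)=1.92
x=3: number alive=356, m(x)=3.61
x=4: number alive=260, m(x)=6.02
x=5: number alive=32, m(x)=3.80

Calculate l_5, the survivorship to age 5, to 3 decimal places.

0.080

l_5 = n_5/n_0 = 32/400 = 0.08 → 0.080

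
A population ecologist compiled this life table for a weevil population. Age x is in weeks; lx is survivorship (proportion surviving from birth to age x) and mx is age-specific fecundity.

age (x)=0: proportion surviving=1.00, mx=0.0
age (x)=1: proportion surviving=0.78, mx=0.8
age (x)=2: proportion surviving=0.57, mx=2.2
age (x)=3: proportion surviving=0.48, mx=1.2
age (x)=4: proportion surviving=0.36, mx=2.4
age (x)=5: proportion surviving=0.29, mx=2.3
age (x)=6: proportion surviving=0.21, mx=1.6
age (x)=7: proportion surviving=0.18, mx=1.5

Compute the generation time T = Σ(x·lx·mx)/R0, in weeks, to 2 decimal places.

lx·mx: 0, 0.624, 1.254, 0.576, 0.864, 0.667, 0.336, 0.27 → R0 = 4.591
x·lx·mx: 0, 0.624, 2.508, 1.728, 3.456, 3.335, 2.016, 1.89 → Σ = 15.557
T = 15.557 / 4.591 = 3.388586… → 3.39

3.39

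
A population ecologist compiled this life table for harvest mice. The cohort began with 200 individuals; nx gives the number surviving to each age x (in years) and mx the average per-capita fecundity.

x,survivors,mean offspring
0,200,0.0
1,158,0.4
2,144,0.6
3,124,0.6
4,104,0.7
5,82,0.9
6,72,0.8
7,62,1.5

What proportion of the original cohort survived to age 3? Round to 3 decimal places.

l_3 = n_3/n_0 = 124/200 = 0.62 → 0.620

0.620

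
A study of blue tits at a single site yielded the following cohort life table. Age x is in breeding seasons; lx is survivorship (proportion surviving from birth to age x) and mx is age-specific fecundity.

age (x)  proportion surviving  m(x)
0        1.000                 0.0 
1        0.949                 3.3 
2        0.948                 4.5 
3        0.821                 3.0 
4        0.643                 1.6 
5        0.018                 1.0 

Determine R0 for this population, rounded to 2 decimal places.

10.91

lx·mx by age: 0, 3.1317, 4.266, 2.463, 1.0288, 0.018
R0 = Σ lx·mx = 10.9075 → 10.91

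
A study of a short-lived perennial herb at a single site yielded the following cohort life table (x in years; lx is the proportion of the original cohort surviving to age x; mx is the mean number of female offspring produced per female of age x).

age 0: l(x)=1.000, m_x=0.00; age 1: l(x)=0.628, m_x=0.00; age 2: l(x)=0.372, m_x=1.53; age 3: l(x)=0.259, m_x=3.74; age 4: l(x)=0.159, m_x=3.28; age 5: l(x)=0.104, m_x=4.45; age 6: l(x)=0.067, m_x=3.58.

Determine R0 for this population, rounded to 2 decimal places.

2.76

lx·mx by age: 0, 0, 0.56916, 0.96866, 0.52152, 0.4628, 0.23986
R0 = Σ lx·mx = 2.762 → 2.76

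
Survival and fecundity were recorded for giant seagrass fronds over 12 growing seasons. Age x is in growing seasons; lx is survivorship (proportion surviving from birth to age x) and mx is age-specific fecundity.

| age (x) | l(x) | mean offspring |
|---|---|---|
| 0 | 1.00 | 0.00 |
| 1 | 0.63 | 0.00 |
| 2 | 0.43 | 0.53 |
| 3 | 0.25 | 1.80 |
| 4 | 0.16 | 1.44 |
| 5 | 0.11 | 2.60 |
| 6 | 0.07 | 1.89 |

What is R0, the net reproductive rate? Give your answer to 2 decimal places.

lx·mx by age: 0, 0, 0.2279, 0.45, 0.2304, 0.286, 0.1323
R0 = Σ lx·mx = 1.3266 → 1.33

1.33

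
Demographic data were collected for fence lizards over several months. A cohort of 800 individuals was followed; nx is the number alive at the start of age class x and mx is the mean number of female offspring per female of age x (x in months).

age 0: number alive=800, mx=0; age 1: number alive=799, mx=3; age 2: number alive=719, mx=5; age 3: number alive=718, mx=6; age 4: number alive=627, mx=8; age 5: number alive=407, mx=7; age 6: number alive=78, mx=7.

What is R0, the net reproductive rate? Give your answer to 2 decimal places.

23.39

lx = nx/n0 = nx/800: 1, 0.99875, 0.89875, 0.8975, 0.78375, 0.50875, 0.0975
lx·mx by age: 0, 2.99625, 4.49375, 5.385, 6.27, 3.56125, 0.6825
R0 = Σ lx·mx = 23.38875 → 23.39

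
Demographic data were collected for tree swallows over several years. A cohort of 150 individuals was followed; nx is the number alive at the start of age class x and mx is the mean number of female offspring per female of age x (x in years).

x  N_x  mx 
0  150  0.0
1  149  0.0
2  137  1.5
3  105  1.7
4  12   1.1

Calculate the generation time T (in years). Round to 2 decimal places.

2.52

lx = nx/n0 = nx/150: 1, 0.99333…, 0.91333…, 0.7, 0.08
lx·mx: 0, 0, 1.37…, 1.19, 0.088 → R0 = 2.648…
x·lx·mx: 0, 0, 2.74…, 3.57, 0.352 → Σ = 6.662…
T = 6.662… / 2.648… = 2.515861… → 2.52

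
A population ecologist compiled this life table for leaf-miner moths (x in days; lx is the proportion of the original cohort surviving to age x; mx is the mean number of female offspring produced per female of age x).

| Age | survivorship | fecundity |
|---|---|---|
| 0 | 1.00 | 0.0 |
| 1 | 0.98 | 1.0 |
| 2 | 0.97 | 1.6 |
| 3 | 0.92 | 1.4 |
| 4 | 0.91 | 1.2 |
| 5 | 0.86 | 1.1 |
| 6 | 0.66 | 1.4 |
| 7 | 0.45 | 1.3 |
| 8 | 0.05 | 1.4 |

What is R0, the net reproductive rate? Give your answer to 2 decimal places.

7.44

lx·mx by age: 0, 0.98, 1.552, 1.288, 1.092, 0.946, 0.924, 0.585, 0.07
R0 = Σ lx·mx = 7.437 → 7.44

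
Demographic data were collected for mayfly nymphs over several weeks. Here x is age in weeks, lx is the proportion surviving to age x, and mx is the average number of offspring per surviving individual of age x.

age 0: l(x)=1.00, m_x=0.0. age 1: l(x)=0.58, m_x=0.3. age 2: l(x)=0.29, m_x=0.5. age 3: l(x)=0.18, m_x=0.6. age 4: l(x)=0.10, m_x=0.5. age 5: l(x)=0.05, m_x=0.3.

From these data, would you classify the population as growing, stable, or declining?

declining

R0 = Σ lx·mx = 0 + 0.174 + 0.145 + 0.108 + 0.05 + 0.015 = 0.492
R0 < 1, so the population is declining.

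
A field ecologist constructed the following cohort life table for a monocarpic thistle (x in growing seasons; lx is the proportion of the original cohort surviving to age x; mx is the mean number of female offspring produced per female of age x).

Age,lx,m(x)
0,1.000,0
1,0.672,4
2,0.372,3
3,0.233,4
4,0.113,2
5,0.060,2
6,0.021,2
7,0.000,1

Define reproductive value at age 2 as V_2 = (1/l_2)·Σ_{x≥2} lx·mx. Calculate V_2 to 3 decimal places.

lx·mx for x ≥ 2: 1.116, 0.932, 0.226, 0.12, 0.042, 0 → sum = 2.436
V_2 = 2.436 / l_2 = 2.436 / 0.372 = 6.548387… → 6.548

6.548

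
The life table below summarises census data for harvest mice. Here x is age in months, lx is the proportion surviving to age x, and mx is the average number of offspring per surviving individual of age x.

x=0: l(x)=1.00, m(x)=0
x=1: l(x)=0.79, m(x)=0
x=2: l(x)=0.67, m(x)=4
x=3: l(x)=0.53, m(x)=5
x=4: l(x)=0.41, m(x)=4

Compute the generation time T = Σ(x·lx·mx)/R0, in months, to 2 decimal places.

2.85

lx·mx: 0, 0, 2.68, 2.65, 1.64 → R0 = 6.97
x·lx·mx: 0, 0, 5.36, 7.95, 6.56 → Σ = 19.87
T = 19.87 / 6.97 = 2.850789… → 2.85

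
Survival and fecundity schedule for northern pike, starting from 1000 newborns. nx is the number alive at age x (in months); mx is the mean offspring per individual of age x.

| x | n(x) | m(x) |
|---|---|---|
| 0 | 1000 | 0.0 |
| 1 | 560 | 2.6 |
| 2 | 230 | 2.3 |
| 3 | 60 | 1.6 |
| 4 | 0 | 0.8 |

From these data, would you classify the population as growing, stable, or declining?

lx = nx/n0 = nx/1000: 1, 0.56, 0.23, 0.06, 0
R0 = Σ lx·mx = 0 + 1.456 + 0.529 + 0.096 + 0 = 2.081
R0 > 1, so the population is growing.

growing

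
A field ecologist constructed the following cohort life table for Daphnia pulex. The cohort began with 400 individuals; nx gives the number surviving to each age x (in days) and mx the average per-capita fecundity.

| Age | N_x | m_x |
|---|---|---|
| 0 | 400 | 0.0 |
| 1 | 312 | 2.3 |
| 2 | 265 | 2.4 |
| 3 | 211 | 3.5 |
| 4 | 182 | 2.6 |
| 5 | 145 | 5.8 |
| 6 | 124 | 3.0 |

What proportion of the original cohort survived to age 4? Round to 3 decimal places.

0.455

l_4 = n_4/n_0 = 182/400 = 0.455 → 0.455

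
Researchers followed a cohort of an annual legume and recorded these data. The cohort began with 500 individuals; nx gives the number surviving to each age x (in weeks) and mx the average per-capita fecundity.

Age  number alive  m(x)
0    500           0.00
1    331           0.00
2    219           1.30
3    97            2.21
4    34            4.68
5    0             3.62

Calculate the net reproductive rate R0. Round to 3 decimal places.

lx = nx/n0 = nx/500: 1, 0.662, 0.438, 0.194, 0.068, 0
lx·mx by age: 0, 0, 0.5694, 0.42874, 0.31824, 0
R0 = Σ lx·mx = 1.31638 → 1.316

1.316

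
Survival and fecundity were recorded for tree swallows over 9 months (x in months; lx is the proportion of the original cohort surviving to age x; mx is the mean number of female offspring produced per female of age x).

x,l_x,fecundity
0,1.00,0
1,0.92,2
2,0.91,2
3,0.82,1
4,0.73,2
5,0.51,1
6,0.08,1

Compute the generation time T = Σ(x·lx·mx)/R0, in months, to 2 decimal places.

lx·mx: 0, 1.84, 1.82, 0.82, 1.46, 0.51, 0.08 → R0 = 6.53
x·lx·mx: 0, 1.84, 3.64, 2.46, 5.84, 2.55, 0.48 → Σ = 16.81
T = 16.81 / 6.53 = 2.574273… → 2.57

2.57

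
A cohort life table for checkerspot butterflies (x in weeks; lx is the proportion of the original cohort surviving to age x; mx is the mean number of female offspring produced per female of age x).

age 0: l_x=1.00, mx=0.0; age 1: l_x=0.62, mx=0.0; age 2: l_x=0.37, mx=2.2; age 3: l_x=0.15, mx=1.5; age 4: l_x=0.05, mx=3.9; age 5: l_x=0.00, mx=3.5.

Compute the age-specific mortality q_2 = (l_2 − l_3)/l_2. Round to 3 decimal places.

q_2 = (l_2 − l_3) / l_2 = (0.37 − 0.15) / 0.37
     = 0.22 / 0.37 = 0.594595… → 0.595

0.595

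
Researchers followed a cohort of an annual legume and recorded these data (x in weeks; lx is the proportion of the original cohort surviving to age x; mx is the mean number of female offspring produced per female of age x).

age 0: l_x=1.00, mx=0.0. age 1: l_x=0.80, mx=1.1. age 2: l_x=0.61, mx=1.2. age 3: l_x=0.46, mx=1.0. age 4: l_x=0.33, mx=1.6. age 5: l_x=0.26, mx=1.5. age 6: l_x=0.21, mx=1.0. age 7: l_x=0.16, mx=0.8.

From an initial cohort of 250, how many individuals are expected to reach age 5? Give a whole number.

65

Expected survivors = N0 · l_5 = 250 × 0.26 = 65 → 65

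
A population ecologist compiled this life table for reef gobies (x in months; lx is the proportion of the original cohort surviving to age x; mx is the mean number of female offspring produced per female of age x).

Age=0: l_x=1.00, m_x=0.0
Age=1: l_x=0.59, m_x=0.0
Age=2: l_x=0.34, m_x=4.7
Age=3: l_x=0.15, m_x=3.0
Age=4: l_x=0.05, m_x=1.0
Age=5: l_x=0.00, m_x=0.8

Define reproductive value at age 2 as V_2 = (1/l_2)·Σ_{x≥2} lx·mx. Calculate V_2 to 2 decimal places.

6.17

lx·mx for x ≥ 2: 1.598, 0.45, 0.05, 0 → sum = 2.098
V_2 = 2.098 / l_2 = 2.098 / 0.34 = 6.170588… → 6.17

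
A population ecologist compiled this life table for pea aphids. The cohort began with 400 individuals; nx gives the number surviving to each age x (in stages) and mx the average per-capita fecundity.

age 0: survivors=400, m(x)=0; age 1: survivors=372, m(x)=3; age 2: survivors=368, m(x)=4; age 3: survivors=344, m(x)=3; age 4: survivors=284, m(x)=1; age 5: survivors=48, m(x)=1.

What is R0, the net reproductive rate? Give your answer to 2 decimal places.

lx = nx/n0 = nx/400: 1, 0.93, 0.92, 0.86, 0.71, 0.12
lx·mx by age: 0, 2.79, 3.68, 2.58, 0.71, 0.12
R0 = Σ lx·mx = 9.88 → 9.88

9.88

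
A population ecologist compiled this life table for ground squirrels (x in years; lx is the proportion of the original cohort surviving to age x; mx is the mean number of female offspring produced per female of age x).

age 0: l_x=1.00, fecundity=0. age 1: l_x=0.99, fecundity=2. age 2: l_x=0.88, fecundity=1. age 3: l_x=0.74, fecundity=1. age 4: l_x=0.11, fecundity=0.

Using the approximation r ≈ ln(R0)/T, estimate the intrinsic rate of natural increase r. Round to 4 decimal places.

0.7737

R0 = Σ lx·mx = 0 + 1.98 + 0.88 + 0.74 + 0 = 3.6
Σ x·lx·mx = 5.96; T = 5.96/3.6 = 1.65556…
r ≈ ln(R0)/T = ln(3.6)/1.65556… = 0.773718… → 0.7737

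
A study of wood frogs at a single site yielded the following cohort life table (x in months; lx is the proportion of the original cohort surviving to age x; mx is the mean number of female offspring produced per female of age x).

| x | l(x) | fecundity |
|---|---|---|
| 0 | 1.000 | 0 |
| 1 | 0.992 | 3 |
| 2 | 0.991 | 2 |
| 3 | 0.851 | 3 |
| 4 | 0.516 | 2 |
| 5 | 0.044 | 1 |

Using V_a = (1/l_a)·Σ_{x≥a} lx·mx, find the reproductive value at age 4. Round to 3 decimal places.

lx·mx for x ≥ 4: 1.032, 0.044 → sum = 1.076
V_4 = 1.076 / l_4 = 1.076 / 0.516 = 2.085271… → 2.085

2.085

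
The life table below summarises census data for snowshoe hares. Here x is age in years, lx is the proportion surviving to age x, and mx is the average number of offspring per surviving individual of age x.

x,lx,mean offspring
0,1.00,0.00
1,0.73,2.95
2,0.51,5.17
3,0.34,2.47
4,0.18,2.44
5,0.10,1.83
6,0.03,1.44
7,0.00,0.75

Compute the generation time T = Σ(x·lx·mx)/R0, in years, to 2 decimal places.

2.05

lx·mx: 0, 2.1535, 2.6367, 0.8398, 0.4392, 0.183, 0.0432, 0 → R0 = 6.2954
x·lx·mx: 0, 2.1535, 5.2734, 2.5194, 1.7568, 0.915, 0.2592, 0 → Σ = 12.8773
T = 12.8773 / 6.2954 = 2.045509… → 2.05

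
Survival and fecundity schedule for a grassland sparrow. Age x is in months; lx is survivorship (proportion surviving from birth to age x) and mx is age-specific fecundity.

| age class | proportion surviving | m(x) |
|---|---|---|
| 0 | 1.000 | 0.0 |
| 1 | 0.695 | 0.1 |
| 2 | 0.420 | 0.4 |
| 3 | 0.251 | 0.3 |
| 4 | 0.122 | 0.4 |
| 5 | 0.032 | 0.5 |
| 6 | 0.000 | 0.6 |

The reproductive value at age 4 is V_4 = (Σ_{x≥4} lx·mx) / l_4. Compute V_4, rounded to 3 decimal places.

0.531

lx·mx for x ≥ 4: 0.0488, 0.016, 0 → sum = 0.0648
V_4 = 0.0648 / l_4 = 0.0648 / 0.122 = 0.531148… → 0.531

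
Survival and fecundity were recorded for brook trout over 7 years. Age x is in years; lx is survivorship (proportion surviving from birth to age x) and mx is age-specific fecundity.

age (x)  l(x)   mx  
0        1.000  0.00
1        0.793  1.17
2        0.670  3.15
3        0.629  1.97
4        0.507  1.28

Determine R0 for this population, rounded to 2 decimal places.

lx·mx by age: 0, 0.92781, 2.1105, 1.23913, 0.64896
R0 = Σ lx·mx = 4.9264 → 4.93

4.93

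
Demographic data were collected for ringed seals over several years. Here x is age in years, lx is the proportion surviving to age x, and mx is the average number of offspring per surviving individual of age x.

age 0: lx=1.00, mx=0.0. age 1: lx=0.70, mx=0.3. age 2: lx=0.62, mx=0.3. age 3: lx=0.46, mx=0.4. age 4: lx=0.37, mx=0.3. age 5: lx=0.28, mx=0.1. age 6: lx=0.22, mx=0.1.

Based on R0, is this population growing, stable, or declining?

R0 = Σ lx·mx = 0 + 0.21 + 0.186 + 0.184 + 0.111 + 0.028 + 0.022 = 0.741
R0 < 1, so the population is declining.

declining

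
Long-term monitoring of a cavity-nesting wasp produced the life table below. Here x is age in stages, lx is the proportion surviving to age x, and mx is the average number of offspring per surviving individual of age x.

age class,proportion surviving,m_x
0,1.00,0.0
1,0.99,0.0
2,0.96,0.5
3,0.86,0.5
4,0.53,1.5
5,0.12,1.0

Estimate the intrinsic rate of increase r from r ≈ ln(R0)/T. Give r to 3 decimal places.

0.182

R0 = Σ lx·mx = 0 + 0 + 0.48 + 0.43 + 0.795 + 0.12 = 1.825
Σ x·lx·mx = 6.03; T = 6.03/1.825 = 3.30411…
r ≈ ln(R0)/T = ln(1.825)/3.30411… = 0.18207… → 0.182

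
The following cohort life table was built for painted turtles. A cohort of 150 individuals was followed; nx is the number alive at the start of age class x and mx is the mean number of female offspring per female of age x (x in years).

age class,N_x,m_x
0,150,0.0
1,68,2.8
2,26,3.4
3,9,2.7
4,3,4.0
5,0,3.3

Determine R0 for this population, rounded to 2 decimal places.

2.10

lx = nx/n0 = nx/150: 1, 0.45333…, 0.17333…, 0.06, 0.02, 0
lx·mx by age: 0, 1.269333…, 0.589333…, 0.162, 0.08, 0
R0 = Σ lx·mx = 2.100667… → 2.10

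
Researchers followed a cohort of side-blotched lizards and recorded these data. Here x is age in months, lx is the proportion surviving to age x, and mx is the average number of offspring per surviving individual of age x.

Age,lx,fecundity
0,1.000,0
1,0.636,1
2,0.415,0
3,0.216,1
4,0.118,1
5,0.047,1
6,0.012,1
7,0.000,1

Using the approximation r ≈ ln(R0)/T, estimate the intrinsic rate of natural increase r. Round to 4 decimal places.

0.0143

R0 = Σ lx·mx = 0 + 0.636 + 0 + 0.216 + 0.118 + 0.047 + 0.012 + 0 = 1.029
Σ x·lx·mx = 2.063; T = 2.063/1.029 = 2.00486…
r ≈ ln(R0)/T = ln(1.029)/2.00486… = 0.014259… → 0.0143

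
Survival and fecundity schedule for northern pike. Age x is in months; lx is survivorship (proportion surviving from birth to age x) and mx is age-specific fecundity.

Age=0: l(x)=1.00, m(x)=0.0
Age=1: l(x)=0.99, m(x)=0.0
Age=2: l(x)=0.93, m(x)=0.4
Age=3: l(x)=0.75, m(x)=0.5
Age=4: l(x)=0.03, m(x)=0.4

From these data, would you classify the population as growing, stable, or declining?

R0 = Σ lx·mx = 0 + 0 + 0.372 + 0.375 + 0.012 = 0.759
R0 < 1, so the population is declining.

declining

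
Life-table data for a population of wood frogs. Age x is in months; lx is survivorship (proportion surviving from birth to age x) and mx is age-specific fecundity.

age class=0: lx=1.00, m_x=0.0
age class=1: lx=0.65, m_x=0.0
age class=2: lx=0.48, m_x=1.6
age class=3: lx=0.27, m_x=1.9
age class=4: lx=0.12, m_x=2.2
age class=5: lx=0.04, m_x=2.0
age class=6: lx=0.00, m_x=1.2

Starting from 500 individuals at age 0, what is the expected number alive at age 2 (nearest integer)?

Expected survivors = N0 · l_2 = 500 × 0.48 = 240 → 240

240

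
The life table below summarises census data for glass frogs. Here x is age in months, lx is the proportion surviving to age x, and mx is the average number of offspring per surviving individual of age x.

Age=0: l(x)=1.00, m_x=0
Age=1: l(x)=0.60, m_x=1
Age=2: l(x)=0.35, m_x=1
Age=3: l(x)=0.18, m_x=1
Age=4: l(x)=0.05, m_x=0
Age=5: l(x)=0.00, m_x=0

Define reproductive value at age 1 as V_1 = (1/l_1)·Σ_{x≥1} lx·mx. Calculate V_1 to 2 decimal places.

lx·mx for x ≥ 1: 0.6, 0.35, 0.18, 0, 0 → sum = 1.13
V_1 = 1.13 / l_1 = 1.13 / 0.6 = 1.883333… → 1.88

1.88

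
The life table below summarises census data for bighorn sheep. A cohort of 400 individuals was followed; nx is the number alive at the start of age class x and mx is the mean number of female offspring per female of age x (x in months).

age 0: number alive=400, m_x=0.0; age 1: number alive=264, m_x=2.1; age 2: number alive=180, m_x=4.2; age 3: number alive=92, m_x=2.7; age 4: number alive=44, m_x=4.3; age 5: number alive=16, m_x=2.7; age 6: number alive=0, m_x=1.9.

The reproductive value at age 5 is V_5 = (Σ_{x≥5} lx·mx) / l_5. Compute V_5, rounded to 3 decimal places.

lx = nx/n0 = nx/400: 1, 0.66, 0.45, 0.23, 0.11, 0.04, 0
lx·mx for x ≥ 5: 0.108, 0 → sum = 0.108
V_5 = 0.108 / l_5 = 0.108 / 0.04 = 2.7 → 2.700

2.700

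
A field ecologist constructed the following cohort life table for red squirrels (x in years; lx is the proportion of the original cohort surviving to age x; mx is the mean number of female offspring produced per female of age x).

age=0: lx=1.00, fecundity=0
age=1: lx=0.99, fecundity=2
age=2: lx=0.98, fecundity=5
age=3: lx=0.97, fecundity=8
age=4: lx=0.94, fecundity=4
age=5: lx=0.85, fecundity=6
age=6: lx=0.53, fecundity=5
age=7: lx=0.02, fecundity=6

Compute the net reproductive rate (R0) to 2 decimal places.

26.27

lx·mx by age: 0, 1.98, 4.9, 7.76, 3.76, 5.1, 2.65, 0.12
R0 = Σ lx·mx = 26.27 → 26.27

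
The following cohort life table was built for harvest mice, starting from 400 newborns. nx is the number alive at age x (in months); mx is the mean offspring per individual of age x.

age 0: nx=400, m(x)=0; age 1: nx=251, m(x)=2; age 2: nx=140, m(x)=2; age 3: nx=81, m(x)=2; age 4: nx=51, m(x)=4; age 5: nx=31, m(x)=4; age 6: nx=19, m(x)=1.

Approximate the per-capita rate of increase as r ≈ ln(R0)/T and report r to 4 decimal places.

lx = nx/n0 = nx/400: 1, 0.6275, 0.35, 0.2025, 0.1275, 0.0775, 0.0475
R0 = Σ lx·mx = 0 + 1.255 + 0.7 + 0.405 + 0.51 + 0.31 + 0.0475 = 3.2275
Σ x·lx·mx = 7.745; T = 7.745/3.2275 = 2.39969…
r ≈ ln(R0)/T = ln(3.2275)/2.39969… = 0.488275… → 0.4883

0.4883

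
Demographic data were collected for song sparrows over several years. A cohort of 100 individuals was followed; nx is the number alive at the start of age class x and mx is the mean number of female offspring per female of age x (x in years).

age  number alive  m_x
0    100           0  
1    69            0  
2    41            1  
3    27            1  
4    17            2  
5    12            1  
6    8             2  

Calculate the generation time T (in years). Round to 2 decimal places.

3.50

lx = nx/n0 = nx/100: 1, 0.69, 0.41, 0.27, 0.17, 0.12, 0.08
lx·mx: 0, 0, 0.41, 0.27, 0.34, 0.12, 0.16 → R0 = 1.3
x·lx·mx: 0, 0, 0.82, 0.81, 1.36, 0.6, 0.96 → Σ = 4.55
T = 4.55 / 1.3 = 3.5 → 3.50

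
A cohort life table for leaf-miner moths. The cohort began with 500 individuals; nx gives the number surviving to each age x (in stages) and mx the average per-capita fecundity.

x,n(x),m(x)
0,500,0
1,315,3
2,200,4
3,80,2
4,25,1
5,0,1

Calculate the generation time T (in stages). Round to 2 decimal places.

lx = nx/n0 = nx/500: 1, 0.63, 0.4, 0.16, 0.05, 0
lx·mx: 0, 1.89, 1.6, 0.32, 0.05, 0 → R0 = 3.86
x·lx·mx: 0, 1.89, 3.2, 0.96, 0.2, 0 → Σ = 6.25
T = 6.25 / 3.86 = 1.619171… → 1.62

1.62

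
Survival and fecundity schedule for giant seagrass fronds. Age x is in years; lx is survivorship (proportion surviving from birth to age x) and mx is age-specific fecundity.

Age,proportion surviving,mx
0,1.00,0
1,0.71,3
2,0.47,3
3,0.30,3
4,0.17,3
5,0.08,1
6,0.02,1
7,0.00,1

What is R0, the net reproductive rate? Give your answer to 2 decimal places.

lx·mx by age: 0, 2.13, 1.41, 0.9, 0.51, 0.08, 0.02, 0
R0 = Σ lx·mx = 5.05 → 5.05

5.05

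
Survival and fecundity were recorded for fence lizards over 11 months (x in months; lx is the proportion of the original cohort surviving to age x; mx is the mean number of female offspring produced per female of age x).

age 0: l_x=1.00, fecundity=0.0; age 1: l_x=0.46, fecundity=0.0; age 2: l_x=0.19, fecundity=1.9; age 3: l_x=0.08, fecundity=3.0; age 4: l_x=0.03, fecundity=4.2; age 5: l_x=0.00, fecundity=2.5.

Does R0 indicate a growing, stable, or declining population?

R0 = Σ lx·mx = 0 + 0 + 0.361 + 0.24 + 0.126 + 0 = 0.727
R0 < 1, so the population is declining.

declining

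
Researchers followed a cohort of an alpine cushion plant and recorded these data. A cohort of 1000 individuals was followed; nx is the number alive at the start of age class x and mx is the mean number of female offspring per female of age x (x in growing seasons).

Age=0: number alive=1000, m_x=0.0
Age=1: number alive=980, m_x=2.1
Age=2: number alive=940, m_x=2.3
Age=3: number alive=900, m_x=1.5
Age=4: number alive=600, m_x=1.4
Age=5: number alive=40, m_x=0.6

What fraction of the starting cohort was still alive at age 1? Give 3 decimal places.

0.980

l_1 = n_1/n_0 = 980/1000 = 0.98 → 0.980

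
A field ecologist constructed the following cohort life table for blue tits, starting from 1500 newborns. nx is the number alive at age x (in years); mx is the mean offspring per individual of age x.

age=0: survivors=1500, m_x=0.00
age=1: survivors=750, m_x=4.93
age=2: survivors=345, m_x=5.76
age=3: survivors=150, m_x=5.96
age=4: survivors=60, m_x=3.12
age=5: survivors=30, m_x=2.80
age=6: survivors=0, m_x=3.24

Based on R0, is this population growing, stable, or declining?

lx = nx/n0 = nx/1500: 1, 0.5, 0.23, 0.1, 0.04, 0.02, 0
R0 = Σ lx·mx = 0 + 2.465 + 1.3248 + 0.596 + 0.1248 + 0.056 + 0 = 4.5666
R0 > 1, so the population is growing.

growing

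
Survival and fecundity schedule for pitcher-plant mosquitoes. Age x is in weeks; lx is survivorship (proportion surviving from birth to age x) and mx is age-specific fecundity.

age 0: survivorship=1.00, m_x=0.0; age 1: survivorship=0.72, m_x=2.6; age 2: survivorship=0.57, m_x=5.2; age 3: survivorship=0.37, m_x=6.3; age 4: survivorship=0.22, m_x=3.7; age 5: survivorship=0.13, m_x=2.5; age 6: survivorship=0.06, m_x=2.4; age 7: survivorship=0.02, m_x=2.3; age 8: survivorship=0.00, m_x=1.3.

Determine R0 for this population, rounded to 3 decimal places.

8.496

lx·mx by age: 0, 1.872, 2.964, 2.331, 0.814, 0.325, 0.144, 0.046, 0
R0 = Σ lx·mx = 8.496 → 8.496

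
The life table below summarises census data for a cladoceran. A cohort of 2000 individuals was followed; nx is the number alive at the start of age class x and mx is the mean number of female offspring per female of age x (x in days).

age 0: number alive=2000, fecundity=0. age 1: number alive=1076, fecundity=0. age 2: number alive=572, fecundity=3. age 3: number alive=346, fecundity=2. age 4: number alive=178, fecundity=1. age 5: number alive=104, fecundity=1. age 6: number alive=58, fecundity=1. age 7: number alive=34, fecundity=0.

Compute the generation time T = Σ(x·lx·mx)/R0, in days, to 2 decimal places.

lx = nx/n0 = nx/2000: 1, 0.538, 0.286, 0.173, 0.089, 0.052, 0.029, 0.017
lx·mx: 0, 0, 0.858, 0.346, 0.089, 0.052, 0.029, 0 → R0 = 1.374
x·lx·mx: 0, 0, 1.716, 1.038, 0.356, 0.26, 0.174, 0 → Σ = 3.544
T = 3.544 / 1.374 = 2.57933… → 2.58

2.58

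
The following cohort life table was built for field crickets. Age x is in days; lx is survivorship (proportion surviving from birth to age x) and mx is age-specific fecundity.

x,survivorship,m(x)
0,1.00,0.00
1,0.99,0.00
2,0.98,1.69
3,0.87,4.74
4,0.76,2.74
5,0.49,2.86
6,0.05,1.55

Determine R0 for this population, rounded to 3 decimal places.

lx·mx by age: 0, 0, 1.6562, 4.1238, 2.0824, 1.4014, 0.0775
R0 = Σ lx·mx = 9.3413 → 9.341

9.341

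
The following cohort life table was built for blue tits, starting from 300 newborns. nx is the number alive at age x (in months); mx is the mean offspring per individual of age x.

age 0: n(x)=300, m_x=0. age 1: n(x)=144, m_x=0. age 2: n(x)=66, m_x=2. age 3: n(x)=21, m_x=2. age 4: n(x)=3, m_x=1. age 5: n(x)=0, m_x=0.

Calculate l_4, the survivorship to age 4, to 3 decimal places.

l_4 = n_4/n_0 = 3/300 = 0.01 → 0.010

0.010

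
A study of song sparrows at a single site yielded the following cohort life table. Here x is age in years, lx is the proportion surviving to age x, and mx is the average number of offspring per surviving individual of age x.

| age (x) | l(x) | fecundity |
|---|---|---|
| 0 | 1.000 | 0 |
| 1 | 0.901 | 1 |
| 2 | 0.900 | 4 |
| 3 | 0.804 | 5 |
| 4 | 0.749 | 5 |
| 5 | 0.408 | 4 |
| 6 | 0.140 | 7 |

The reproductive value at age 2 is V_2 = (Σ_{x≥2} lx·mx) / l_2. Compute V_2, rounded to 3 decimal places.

lx·mx for x ≥ 2: 3.6, 4.02, 3.745, 1.632, 0.98 → sum = 13.977
V_2 = 13.977 / l_2 = 13.977 / 0.9 = 15.53 → 15.530

15.530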